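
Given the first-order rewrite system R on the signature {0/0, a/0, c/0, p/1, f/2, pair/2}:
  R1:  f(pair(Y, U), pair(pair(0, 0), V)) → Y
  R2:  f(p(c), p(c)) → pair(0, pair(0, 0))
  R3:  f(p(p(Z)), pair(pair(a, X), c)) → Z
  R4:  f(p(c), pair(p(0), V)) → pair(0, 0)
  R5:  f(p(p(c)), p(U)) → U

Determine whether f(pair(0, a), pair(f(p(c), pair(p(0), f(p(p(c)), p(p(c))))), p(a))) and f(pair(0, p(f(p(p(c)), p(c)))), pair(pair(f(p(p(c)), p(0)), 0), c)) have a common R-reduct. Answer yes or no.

yes — NF(t₁) = 0, NF(t₂) = 0

Reduce t₁ = f(pair(0, a), pair(f(p(c), pair(p(0), f(p(p(c)), p(p(c))))), p(a))):
1. f(pair(0, a), pair(f(p(c), pair(p(0), f(p(p(c)), p(p(c))))), p(a)))  →  f(pair(0, a), pair(pair(0, 0), p(a)))   [R4 at 2.1]
2. f(pair(0, a), pair(pair(0, 0), p(a)))  →  0   [R1 at ε]

Reduce t₂ = f(pair(0, p(f(p(p(c)), p(c)))), pair(pair(f(p(p(c)), p(0)), 0), c)):
1. f(pair(0, p(f(p(p(c)), p(c)))), pair(pair(f(p(p(c)), p(0)), 0), c))  →  f(pair(0, p(c)), pair(pair(f(p(p(c)), p(0)), 0), c))   [R5 at 1.2.1]
2. f(pair(0, p(c)), pair(pair(f(p(p(c)), p(0)), 0), c))  →  f(pair(0, p(c)), pair(pair(0, 0), c))   [R5 at 2.1.1]
3. f(pair(0, p(c)), pair(pair(0, 0), c))  →  0   [R1 at ε]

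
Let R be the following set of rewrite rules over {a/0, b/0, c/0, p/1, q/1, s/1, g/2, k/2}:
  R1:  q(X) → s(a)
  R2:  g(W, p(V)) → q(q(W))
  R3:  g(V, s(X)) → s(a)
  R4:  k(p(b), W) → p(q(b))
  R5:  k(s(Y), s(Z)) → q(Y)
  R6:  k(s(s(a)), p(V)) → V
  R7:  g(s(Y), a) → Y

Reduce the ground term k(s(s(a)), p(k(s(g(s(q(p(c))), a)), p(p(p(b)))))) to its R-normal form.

1. k(s(s(a)), p(k(s(g(s(q(p(c))), a)), p(p(p(b))))))  →  k(s(g(s(q(p(c))), a)), p(p(p(b))))   [R6 at ε]
2. k(s(g(s(q(p(c))), a)), p(p(p(b))))  →  k(s(q(p(c))), p(p(p(b))))   [R7 at 1.1]
3. k(s(q(p(c))), p(p(p(b))))  →  k(s(s(a)), p(p(p(b))))   [R1 at 1.1]
4. k(s(s(a)), p(p(p(b))))  →  p(p(b))   [R6 at ε]

p(p(b))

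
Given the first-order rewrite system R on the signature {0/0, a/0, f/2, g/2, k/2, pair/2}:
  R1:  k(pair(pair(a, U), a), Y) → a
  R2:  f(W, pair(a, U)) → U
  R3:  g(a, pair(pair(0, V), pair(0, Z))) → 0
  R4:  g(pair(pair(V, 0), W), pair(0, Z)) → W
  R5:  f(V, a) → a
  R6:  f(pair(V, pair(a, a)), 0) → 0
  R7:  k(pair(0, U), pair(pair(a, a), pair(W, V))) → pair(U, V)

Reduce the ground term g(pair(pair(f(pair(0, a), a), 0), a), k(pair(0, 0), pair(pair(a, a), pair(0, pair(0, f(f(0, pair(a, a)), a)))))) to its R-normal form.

a

1. g(pair(pair(f(pair(0, a), a), 0), a), k(pair(0, 0), pair(pair(a, a), pair(0, pair(0, f(f(0, pair(a, a)), a))))))  →  g(pair(pair(a, 0), a), k(pair(0, 0), pair(pair(a, a), pair(0, pair(0, f(f(0, pair(a, a)), a))))))   [R5 at 1.1.1]
2. g(pair(pair(a, 0), a), k(pair(0, 0), pair(pair(a, a), pair(0, pair(0, f(f(0, pair(a, a)), a))))))  →  g(pair(pair(a, 0), a), pair(0, pair(0, f(f(0, pair(a, a)), a))))   [R7 at 2]
3. g(pair(pair(a, 0), a), pair(0, pair(0, f(f(0, pair(a, a)), a))))  →  a   [R4 at ε]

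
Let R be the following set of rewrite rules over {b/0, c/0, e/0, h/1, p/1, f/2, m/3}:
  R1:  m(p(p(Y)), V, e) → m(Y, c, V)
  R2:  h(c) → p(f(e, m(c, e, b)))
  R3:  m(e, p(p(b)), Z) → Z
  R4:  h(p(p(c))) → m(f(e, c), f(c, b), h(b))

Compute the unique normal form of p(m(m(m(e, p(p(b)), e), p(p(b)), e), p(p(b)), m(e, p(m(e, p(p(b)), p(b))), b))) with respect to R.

p(b)

1. p(m(m(m(e, p(p(b)), e), p(p(b)), e), p(p(b)), m(e, p(m(e, p(p(b)), p(b))), b)))  →  p(m(m(e, p(p(b)), e), p(p(b)), m(e, p(m(e, p(p(b)), p(b))), b)))   [R3 at 1.1.1]
2. p(m(m(e, p(p(b)), e), p(p(b)), m(e, p(m(e, p(p(b)), p(b))), b)))  →  p(m(e, p(p(b)), m(e, p(m(e, p(p(b)), p(b))), b)))   [R3 at 1.1]
3. p(m(e, p(p(b)), m(e, p(m(e, p(p(b)), p(b))), b)))  →  p(m(e, p(m(e, p(p(b)), p(b))), b))   [R3 at 1]
4. p(m(e, p(m(e, p(p(b)), p(b))), b))  →  p(m(e, p(p(b)), b))   [R3 at 1.2.1]
5. p(m(e, p(p(b)), b))  →  p(b)   [R3 at 1]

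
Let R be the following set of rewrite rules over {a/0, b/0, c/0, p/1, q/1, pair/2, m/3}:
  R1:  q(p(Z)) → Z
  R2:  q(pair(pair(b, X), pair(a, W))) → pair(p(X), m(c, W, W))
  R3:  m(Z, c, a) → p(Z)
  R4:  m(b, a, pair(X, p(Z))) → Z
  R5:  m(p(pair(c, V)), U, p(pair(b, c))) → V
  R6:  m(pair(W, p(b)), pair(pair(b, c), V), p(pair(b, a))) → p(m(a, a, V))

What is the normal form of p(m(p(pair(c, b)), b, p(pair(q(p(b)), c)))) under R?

1. p(m(p(pair(c, b)), b, p(pair(q(p(b)), c))))  →  p(m(p(pair(c, b)), b, p(pair(b, c))))   [R1 at 1.3.1.1]
2. p(m(p(pair(c, b)), b, p(pair(b, c))))  →  p(b)   [R5 at 1]

p(b)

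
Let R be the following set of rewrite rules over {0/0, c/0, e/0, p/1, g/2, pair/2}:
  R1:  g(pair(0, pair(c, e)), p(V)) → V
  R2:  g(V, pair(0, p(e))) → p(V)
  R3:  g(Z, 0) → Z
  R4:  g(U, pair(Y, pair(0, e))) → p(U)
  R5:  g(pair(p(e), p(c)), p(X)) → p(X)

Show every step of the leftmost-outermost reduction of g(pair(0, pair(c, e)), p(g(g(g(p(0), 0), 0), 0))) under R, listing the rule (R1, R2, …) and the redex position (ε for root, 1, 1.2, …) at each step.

p(0)

1. g(pair(0, pair(c, e)), p(g(g(g(p(0), 0), 0), 0)))  →  g(g(g(p(0), 0), 0), 0)   [R1 at ε]
2. g(g(g(p(0), 0), 0), 0)  →  g(g(p(0), 0), 0)   [R3 at ε]
3. g(g(p(0), 0), 0)  →  g(p(0), 0)   [R3 at ε]
4. g(p(0), 0)  →  p(0)   [R3 at ε]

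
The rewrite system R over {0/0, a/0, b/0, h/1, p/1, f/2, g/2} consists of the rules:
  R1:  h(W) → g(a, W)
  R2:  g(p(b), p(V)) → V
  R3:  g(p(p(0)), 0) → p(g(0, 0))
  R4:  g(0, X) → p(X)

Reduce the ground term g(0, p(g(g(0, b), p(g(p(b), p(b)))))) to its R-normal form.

1. g(0, p(g(g(0, b), p(g(p(b), p(b))))))  →  p(p(g(g(0, b), p(g(p(b), p(b))))))   [R4 at ε]
2. p(p(g(g(0, b), p(g(p(b), p(b))))))  →  p(p(g(p(b), p(g(p(b), p(b))))))   [R4 at 1.1.1]
3. p(p(g(p(b), p(g(p(b), p(b))))))  →  p(p(g(p(b), p(b))))   [R2 at 1.1]
4. p(p(g(p(b), p(b))))  →  p(p(b))   [R2 at 1.1]

p(p(b))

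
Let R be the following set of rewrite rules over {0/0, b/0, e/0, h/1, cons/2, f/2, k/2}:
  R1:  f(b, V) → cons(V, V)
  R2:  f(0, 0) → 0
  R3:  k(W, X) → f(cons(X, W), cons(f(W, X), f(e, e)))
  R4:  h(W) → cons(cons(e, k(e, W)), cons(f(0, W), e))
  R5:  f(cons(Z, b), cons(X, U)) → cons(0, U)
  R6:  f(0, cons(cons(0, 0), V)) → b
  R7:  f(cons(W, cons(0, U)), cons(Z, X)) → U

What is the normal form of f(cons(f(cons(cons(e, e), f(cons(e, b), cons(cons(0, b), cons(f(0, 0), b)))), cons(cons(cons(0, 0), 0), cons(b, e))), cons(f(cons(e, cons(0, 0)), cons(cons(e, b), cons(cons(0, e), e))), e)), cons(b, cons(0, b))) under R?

e

1. f(cons(f(cons(cons(e, e), f(cons(e, b), cons(cons(0, b), cons(f(0, 0), b)))), cons(cons(cons(0, 0), 0), cons(b, e))), cons(f(cons(e, cons(0, 0)), cons(cons(e, b), cons(cons(0, e), e))), e)), cons(b, cons(0, b)))  →  f(cons(f(cons(cons(e, e), cons(0, cons(f(0, 0), b))), cons(cons(cons(0, 0), 0), cons(b, e))), cons(f(cons(e, cons(0, 0)), cons(cons(e, b), cons(cons(0, e), e))), e)), cons(b, cons(0, b)))   [R5 at 1.1.1.2]
2. f(cons(f(cons(cons(e, e), cons(0, cons(f(0, 0), b))), cons(cons(cons(0, 0), 0), cons(b, e))), cons(f(cons(e, cons(0, 0)), cons(cons(e, b), cons(cons(0, e), e))), e)), cons(b, cons(0, b)))  →  f(cons(cons(f(0, 0), b), cons(f(cons(e, cons(0, 0)), cons(cons(e, b), cons(cons(0, e), e))), e)), cons(b, cons(0, b)))   [R7 at 1.1]
3. f(cons(cons(f(0, 0), b), cons(f(cons(e, cons(0, 0)), cons(cons(e, b), cons(cons(0, e), e))), e)), cons(b, cons(0, b)))  →  f(cons(cons(0, b), cons(f(cons(e, cons(0, 0)), cons(cons(e, b), cons(cons(0, e), e))), e)), cons(b, cons(0, b)))   [R2 at 1.1.1]
4. f(cons(cons(0, b), cons(f(cons(e, cons(0, 0)), cons(cons(e, b), cons(cons(0, e), e))), e)), cons(b, cons(0, b)))  →  f(cons(cons(0, b), cons(0, e)), cons(b, cons(0, b)))   [R7 at 1.2.1]
5. f(cons(cons(0, b), cons(0, e)), cons(b, cons(0, b)))  →  e   [R7 at ε]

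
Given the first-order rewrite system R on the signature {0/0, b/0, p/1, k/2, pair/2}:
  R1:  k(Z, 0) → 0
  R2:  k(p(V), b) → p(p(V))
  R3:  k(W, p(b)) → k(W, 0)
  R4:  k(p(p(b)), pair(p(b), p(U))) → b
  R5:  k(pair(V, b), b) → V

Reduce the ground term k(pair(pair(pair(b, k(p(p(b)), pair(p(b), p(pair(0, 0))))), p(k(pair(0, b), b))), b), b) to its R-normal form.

pair(pair(b, b), p(0))

1. k(pair(pair(pair(b, k(p(p(b)), pair(p(b), p(pair(0, 0))))), p(k(pair(0, b), b))), b), b)  →  pair(pair(b, k(p(p(b)), pair(p(b), p(pair(0, 0))))), p(k(pair(0, b), b)))   [R5 at ε]
2. pair(pair(b, k(p(p(b)), pair(p(b), p(pair(0, 0))))), p(k(pair(0, b), b)))  →  pair(pair(b, b), p(k(pair(0, b), b)))   [R4 at 1.2]
3. pair(pair(b, b), p(k(pair(0, b), b)))  →  pair(pair(b, b), p(0))   [R5 at 2.1]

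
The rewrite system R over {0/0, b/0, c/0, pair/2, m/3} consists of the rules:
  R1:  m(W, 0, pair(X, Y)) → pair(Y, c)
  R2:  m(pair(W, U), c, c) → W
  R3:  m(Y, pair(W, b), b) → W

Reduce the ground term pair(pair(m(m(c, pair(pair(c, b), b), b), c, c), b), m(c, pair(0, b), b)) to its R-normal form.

pair(pair(c, b), 0)

1. pair(pair(m(m(c, pair(pair(c, b), b), b), c, c), b), m(c, pair(0, b), b))  →  pair(pair(m(pair(c, b), c, c), b), m(c, pair(0, b), b))   [R3 at 1.1.1]
2. pair(pair(m(pair(c, b), c, c), b), m(c, pair(0, b), b))  →  pair(pair(c, b), m(c, pair(0, b), b))   [R2 at 1.1]
3. pair(pair(c, b), m(c, pair(0, b), b))  →  pair(pair(c, b), 0)   [R3 at 2]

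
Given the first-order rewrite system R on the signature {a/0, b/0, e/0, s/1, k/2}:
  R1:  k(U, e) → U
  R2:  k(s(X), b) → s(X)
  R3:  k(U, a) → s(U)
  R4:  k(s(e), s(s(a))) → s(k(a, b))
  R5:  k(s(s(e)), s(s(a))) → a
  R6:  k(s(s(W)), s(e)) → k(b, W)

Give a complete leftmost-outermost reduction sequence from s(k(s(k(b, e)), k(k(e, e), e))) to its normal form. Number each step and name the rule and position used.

1. s(k(s(k(b, e)), k(k(e, e), e)))  →  s(k(s(b), k(k(e, e), e)))   [R1 at 1.1.1]
2. s(k(s(b), k(k(e, e), e)))  →  s(k(s(b), k(e, e)))   [R1 at 1.2]
3. s(k(s(b), k(e, e)))  →  s(k(s(b), e))   [R1 at 1.2]
4. s(k(s(b), e))  →  s(s(b))   [R1 at 1]

s(s(b))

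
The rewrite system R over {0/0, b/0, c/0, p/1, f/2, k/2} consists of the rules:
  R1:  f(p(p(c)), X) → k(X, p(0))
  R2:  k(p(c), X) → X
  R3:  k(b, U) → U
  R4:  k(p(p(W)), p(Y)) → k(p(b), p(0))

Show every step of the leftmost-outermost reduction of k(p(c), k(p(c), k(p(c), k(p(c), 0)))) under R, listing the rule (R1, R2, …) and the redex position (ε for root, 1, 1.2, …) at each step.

0

1. k(p(c), k(p(c), k(p(c), k(p(c), 0))))  →  k(p(c), k(p(c), k(p(c), 0)))   [R2 at ε]
2. k(p(c), k(p(c), k(p(c), 0)))  →  k(p(c), k(p(c), 0))   [R2 at ε]
3. k(p(c), k(p(c), 0))  →  k(p(c), 0)   [R2 at ε]
4. k(p(c), 0)  →  0   [R2 at ε]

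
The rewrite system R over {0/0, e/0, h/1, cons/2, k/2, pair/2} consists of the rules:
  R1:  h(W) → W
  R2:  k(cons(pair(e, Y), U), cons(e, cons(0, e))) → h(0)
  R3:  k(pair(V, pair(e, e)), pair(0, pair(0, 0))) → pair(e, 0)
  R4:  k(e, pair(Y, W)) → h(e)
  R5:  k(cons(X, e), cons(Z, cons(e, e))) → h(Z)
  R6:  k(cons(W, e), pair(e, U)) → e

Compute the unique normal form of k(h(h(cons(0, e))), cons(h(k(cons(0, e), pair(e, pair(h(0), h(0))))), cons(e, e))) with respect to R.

e

1. k(h(h(cons(0, e))), cons(h(k(cons(0, e), pair(e, pair(h(0), h(0))))), cons(e, e)))  →  k(h(cons(0, e)), cons(h(k(cons(0, e), pair(e, pair(h(0), h(0))))), cons(e, e)))   [R1 at 1]
2. k(h(cons(0, e)), cons(h(k(cons(0, e), pair(e, pair(h(0), h(0))))), cons(e, e)))  →  k(cons(0, e), cons(h(k(cons(0, e), pair(e, pair(h(0), h(0))))), cons(e, e)))   [R1 at 1]
3. k(cons(0, e), cons(h(k(cons(0, e), pair(e, pair(h(0), h(0))))), cons(e, e)))  →  h(h(k(cons(0, e), pair(e, pair(h(0), h(0))))))   [R5 at ε]
4. h(h(k(cons(0, e), pair(e, pair(h(0), h(0))))))  →  h(k(cons(0, e), pair(e, pair(h(0), h(0)))))   [R1 at ε]
5. h(k(cons(0, e), pair(e, pair(h(0), h(0)))))  →  k(cons(0, e), pair(e, pair(h(0), h(0))))   [R1 at ε]
6. k(cons(0, e), pair(e, pair(h(0), h(0))))  →  e   [R6 at ε]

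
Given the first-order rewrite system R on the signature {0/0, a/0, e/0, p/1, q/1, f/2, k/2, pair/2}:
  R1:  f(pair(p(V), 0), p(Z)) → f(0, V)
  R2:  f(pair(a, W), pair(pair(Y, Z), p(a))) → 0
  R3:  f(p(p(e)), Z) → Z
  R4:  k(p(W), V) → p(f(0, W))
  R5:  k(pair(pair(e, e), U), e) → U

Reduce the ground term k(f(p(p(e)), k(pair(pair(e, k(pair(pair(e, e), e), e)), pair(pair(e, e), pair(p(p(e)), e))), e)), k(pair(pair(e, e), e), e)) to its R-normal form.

pair(p(p(e)), e)

1. k(f(p(p(e)), k(pair(pair(e, k(pair(pair(e, e), e), e)), pair(pair(e, e), pair(p(p(e)), e))), e)), k(pair(pair(e, e), e), e))  →  k(k(pair(pair(e, k(pair(pair(e, e), e), e)), pair(pair(e, e), pair(p(p(e)), e))), e), k(pair(pair(e, e), e), e))   [R3 at 1]
2. k(k(pair(pair(e, k(pair(pair(e, e), e), e)), pair(pair(e, e), pair(p(p(e)), e))), e), k(pair(pair(e, e), e), e))  →  k(k(pair(pair(e, e), pair(pair(e, e), pair(p(p(e)), e))), e), k(pair(pair(e, e), e), e))   [R5 at 1.1.1.2]
3. k(k(pair(pair(e, e), pair(pair(e, e), pair(p(p(e)), e))), e), k(pair(pair(e, e), e), e))  →  k(pair(pair(e, e), pair(p(p(e)), e)), k(pair(pair(e, e), e), e))   [R5 at 1]
4. k(pair(pair(e, e), pair(p(p(e)), e)), k(pair(pair(e, e), e), e))  →  k(pair(pair(e, e), pair(p(p(e)), e)), e)   [R5 at 2]
5. k(pair(pair(e, e), pair(p(p(e)), e)), e)  →  pair(p(p(e)), e)   [R5 at ε]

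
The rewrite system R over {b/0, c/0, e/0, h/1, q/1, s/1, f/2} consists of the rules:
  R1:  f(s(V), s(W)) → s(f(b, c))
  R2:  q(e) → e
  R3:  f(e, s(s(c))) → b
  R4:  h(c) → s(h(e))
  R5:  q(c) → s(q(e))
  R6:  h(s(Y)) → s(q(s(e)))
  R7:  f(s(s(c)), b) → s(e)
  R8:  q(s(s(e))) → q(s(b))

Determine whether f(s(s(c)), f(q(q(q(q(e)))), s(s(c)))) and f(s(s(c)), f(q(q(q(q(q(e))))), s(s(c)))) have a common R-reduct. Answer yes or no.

yes — NF(t₁) = s(e), NF(t₂) = s(e)

Reduce t₁ = f(s(s(c)), f(q(q(q(q(e)))), s(s(c)))):
1. f(s(s(c)), f(q(q(q(q(e)))), s(s(c))))  →  f(s(s(c)), f(q(q(q(e))), s(s(c))))   [R2 at 2.1.1.1.1]
2. f(s(s(c)), f(q(q(q(e))), s(s(c))))  →  f(s(s(c)), f(q(q(e)), s(s(c))))   [R2 at 2.1.1.1]
3. f(s(s(c)), f(q(q(e)), s(s(c))))  →  f(s(s(c)), f(q(e), s(s(c))))   [R2 at 2.1.1]
4. f(s(s(c)), f(q(e), s(s(c))))  →  f(s(s(c)), f(e, s(s(c))))   [R2 at 2.1]
5. f(s(s(c)), f(e, s(s(c))))  →  f(s(s(c)), b)   [R3 at 2]
6. f(s(s(c)), b)  →  s(e)   [R7 at ε]

Reduce t₂ = f(s(s(c)), f(q(q(q(q(q(e))))), s(s(c)))):
1. f(s(s(c)), f(q(q(q(q(q(e))))), s(s(c))))  →  f(s(s(c)), f(q(q(q(q(e)))), s(s(c))))   [R2 at 2.1.1.1.1.1]
2. f(s(s(c)), f(q(q(q(q(e)))), s(s(c))))  →  f(s(s(c)), f(q(q(q(e))), s(s(c))))   [R2 at 2.1.1.1.1]
3. f(s(s(c)), f(q(q(q(e))), s(s(c))))  →  f(s(s(c)), f(q(q(e)), s(s(c))))   [R2 at 2.1.1.1]
4. f(s(s(c)), f(q(q(e)), s(s(c))))  →  f(s(s(c)), f(q(e), s(s(c))))   [R2 at 2.1.1]
5. f(s(s(c)), f(q(e), s(s(c))))  →  f(s(s(c)), f(e, s(s(c))))   [R2 at 2.1]
6. f(s(s(c)), f(e, s(s(c))))  →  f(s(s(c)), b)   [R3 at 2]
7. f(s(s(c)), b)  →  s(e)   [R7 at ε]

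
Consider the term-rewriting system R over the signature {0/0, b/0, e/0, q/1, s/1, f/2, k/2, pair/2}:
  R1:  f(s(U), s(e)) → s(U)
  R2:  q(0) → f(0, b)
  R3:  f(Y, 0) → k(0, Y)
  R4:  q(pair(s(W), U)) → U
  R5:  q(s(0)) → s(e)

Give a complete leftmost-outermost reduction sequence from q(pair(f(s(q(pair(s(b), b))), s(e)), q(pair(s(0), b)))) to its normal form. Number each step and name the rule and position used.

b

1. q(pair(f(s(q(pair(s(b), b))), s(e)), q(pair(s(0), b))))  →  q(pair(s(q(pair(s(b), b))), q(pair(s(0), b))))   [R1 at 1.1]
2. q(pair(s(q(pair(s(b), b))), q(pair(s(0), b))))  →  q(pair(s(0), b))   [R4 at ε]
3. q(pair(s(0), b))  →  b   [R4 at ε]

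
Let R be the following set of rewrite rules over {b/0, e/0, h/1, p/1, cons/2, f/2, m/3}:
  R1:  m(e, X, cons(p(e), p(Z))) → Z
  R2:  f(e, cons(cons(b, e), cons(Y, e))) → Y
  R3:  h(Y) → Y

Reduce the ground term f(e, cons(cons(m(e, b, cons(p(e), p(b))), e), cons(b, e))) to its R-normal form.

1. f(e, cons(cons(m(e, b, cons(p(e), p(b))), e), cons(b, e)))  →  f(e, cons(cons(b, e), cons(b, e)))   [R1 at 2.1.1]
2. f(e, cons(cons(b, e), cons(b, e)))  →  b   [R2 at ε]

b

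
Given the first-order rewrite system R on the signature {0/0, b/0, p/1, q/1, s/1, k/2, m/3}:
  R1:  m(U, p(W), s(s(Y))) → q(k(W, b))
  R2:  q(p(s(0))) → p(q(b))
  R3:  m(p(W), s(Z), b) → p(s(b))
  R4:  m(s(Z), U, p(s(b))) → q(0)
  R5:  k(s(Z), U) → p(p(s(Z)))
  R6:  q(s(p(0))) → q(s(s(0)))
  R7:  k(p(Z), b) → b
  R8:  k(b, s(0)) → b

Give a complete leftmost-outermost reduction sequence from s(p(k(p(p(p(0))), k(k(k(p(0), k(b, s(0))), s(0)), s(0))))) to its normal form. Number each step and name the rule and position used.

1. s(p(k(p(p(p(0))), k(k(k(p(0), k(b, s(0))), s(0)), s(0)))))  →  s(p(k(p(p(p(0))), k(k(k(p(0), b), s(0)), s(0)))))   [R8 at 1.1.2.1.1.2]
2. s(p(k(p(p(p(0))), k(k(k(p(0), b), s(0)), s(0)))))  →  s(p(k(p(p(p(0))), k(k(b, s(0)), s(0)))))   [R7 at 1.1.2.1.1]
3. s(p(k(p(p(p(0))), k(k(b, s(0)), s(0)))))  →  s(p(k(p(p(p(0))), k(b, s(0)))))   [R8 at 1.1.2.1]
4. s(p(k(p(p(p(0))), k(b, s(0)))))  →  s(p(k(p(p(p(0))), b)))   [R8 at 1.1.2]
5. s(p(k(p(p(p(0))), b)))  →  s(p(b))   [R7 at 1.1]

s(p(b))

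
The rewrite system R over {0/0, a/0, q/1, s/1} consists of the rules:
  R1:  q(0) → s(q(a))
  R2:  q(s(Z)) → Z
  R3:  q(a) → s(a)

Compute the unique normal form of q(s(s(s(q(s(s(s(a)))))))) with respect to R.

1. q(s(s(s(q(s(s(s(a))))))))  →  s(s(q(s(s(s(a))))))   [R2 at ε]
2. s(s(q(s(s(s(a))))))  →  s(s(s(s(a))))   [R2 at 1.1]

s(s(s(s(a))))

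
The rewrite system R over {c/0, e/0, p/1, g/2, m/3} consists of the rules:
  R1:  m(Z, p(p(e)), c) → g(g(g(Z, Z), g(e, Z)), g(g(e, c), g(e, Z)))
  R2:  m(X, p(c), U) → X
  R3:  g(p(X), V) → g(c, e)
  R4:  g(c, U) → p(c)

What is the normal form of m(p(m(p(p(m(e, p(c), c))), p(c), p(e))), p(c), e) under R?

p(p(p(e)))

1. m(p(m(p(p(m(e, p(c), c))), p(c), p(e))), p(c), e)  →  p(m(p(p(m(e, p(c), c))), p(c), p(e)))   [R2 at ε]
2. p(m(p(p(m(e, p(c), c))), p(c), p(e)))  →  p(p(p(m(e, p(c), c))))   [R2 at 1]
3. p(p(p(m(e, p(c), c))))  →  p(p(p(e)))   [R2 at 1.1.1]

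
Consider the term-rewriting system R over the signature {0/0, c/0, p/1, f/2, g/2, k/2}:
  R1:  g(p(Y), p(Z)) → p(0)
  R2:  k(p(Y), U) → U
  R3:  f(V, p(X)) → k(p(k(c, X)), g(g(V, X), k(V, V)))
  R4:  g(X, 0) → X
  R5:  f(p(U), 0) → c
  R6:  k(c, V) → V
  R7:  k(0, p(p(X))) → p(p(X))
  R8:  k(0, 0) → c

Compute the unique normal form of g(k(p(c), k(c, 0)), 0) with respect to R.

1. g(k(p(c), k(c, 0)), 0)  →  k(p(c), k(c, 0))   [R4 at ε]
2. k(p(c), k(c, 0))  →  k(c, 0)   [R2 at ε]
3. k(c, 0)  →  0   [R6 at ε]

0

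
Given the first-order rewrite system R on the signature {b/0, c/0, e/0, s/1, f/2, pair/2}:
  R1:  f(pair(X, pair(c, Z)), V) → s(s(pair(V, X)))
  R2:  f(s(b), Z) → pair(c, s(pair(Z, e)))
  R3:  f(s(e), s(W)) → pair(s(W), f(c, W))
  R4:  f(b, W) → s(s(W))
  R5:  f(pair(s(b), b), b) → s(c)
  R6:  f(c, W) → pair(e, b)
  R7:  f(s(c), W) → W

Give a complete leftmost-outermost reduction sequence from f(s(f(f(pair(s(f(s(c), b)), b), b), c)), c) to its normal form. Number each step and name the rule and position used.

c

1. f(s(f(f(pair(s(f(s(c), b)), b), b), c)), c)  →  f(s(f(f(pair(s(b), b), b), c)), c)   [R7 at 1.1.1.1.1.1]
2. f(s(f(f(pair(s(b), b), b), c)), c)  →  f(s(f(s(c), c)), c)   [R5 at 1.1.1]
3. f(s(f(s(c), c)), c)  →  f(s(c), c)   [R7 at 1.1]
4. f(s(c), c)  →  c   [R7 at ε]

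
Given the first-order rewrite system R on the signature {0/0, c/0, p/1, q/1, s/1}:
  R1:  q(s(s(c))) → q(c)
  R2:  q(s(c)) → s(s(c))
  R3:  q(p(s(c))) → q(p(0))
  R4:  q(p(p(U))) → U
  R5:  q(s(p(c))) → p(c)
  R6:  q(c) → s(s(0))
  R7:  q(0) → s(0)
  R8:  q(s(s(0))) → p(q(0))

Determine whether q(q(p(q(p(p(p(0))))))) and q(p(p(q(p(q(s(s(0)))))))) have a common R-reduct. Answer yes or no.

Reduce t₁ = q(q(p(q(p(p(p(0))))))):
1. q(q(p(q(p(p(p(0)))))))  →  q(q(p(p(0))))   [R4 at 1.1.1]
2. q(q(p(p(0))))  →  q(0)   [R4 at 1]
3. q(0)  →  s(0)   [R7 at ε]

Reduce t₂ = q(p(p(q(p(q(s(s(0)))))))):
1. q(p(p(q(p(q(s(s(0))))))))  →  q(p(q(s(s(0)))))   [R4 at ε]
2. q(p(q(s(s(0)))))  →  q(p(p(q(0))))   [R8 at 1.1]
3. q(p(p(q(0))))  →  q(0)   [R4 at ε]
4. q(0)  →  s(0)   [R7 at ε]

yes — NF(t₁) = s(0), NF(t₂) = s(0)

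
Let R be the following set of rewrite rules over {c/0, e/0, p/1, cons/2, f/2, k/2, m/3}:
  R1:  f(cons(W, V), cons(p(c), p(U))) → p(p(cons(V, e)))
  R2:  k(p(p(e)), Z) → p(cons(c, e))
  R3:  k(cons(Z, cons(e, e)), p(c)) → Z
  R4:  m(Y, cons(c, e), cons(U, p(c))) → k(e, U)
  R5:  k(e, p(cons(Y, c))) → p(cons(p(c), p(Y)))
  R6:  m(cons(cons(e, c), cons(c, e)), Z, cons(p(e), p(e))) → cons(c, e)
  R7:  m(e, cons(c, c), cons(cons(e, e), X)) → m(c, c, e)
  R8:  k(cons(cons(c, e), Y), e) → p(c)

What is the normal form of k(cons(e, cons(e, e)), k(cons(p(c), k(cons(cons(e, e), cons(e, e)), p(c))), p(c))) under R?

1. k(cons(e, cons(e, e)), k(cons(p(c), k(cons(cons(e, e), cons(e, e)), p(c))), p(c)))  →  k(cons(e, cons(e, e)), k(cons(p(c), cons(e, e)), p(c)))   [R3 at 2.1.2]
2. k(cons(e, cons(e, e)), k(cons(p(c), cons(e, e)), p(c)))  →  k(cons(e, cons(e, e)), p(c))   [R3 at 2]
3. k(cons(e, cons(e, e)), p(c))  →  e   [R3 at ε]

e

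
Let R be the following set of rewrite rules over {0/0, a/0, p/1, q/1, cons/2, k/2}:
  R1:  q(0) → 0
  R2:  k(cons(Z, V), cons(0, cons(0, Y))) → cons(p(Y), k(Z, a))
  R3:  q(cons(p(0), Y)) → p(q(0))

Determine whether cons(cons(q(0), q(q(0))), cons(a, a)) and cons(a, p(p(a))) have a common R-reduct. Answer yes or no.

Reduce t₁ = cons(cons(q(0), q(q(0))), cons(a, a)):
1. cons(cons(q(0), q(q(0))), cons(a, a))  →  cons(cons(0, q(q(0))), cons(a, a))   [R1 at 1.1]
2. cons(cons(0, q(q(0))), cons(a, a))  →  cons(cons(0, q(0)), cons(a, a))   [R1 at 1.2.1]
3. cons(cons(0, q(0)), cons(a, a))  →  cons(cons(0, 0), cons(a, a))   [R1 at 1.2]

Reduce t₂ = cons(a, p(p(a))):

no — NF(t₁) = cons(cons(0, 0), cons(a, a)), NF(t₂) = cons(a, p(p(a)))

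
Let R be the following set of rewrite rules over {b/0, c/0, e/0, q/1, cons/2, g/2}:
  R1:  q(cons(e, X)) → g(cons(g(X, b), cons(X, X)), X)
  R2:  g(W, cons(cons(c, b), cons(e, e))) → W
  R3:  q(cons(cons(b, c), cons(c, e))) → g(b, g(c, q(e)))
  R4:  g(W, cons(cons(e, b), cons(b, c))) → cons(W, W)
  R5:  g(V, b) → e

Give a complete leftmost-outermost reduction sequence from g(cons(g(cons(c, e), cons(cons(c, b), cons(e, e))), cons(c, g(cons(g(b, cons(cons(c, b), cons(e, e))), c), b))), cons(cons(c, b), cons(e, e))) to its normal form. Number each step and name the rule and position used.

1. g(cons(g(cons(c, e), cons(cons(c, b), cons(e, e))), cons(c, g(cons(g(b, cons(cons(c, b), cons(e, e))), c), b))), cons(cons(c, b), cons(e, e)))  →  cons(g(cons(c, e), cons(cons(c, b), cons(e, e))), cons(c, g(cons(g(b, cons(cons(c, b), cons(e, e))), c), b)))   [R2 at ε]
2. cons(g(cons(c, e), cons(cons(c, b), cons(e, e))), cons(c, g(cons(g(b, cons(cons(c, b), cons(e, e))), c), b)))  →  cons(cons(c, e), cons(c, g(cons(g(b, cons(cons(c, b), cons(e, e))), c), b)))   [R2 at 1]
3. cons(cons(c, e), cons(c, g(cons(g(b, cons(cons(c, b), cons(e, e))), c), b)))  →  cons(cons(c, e), cons(c, e))   [R5 at 2.2]

cons(cons(c, e), cons(c, e))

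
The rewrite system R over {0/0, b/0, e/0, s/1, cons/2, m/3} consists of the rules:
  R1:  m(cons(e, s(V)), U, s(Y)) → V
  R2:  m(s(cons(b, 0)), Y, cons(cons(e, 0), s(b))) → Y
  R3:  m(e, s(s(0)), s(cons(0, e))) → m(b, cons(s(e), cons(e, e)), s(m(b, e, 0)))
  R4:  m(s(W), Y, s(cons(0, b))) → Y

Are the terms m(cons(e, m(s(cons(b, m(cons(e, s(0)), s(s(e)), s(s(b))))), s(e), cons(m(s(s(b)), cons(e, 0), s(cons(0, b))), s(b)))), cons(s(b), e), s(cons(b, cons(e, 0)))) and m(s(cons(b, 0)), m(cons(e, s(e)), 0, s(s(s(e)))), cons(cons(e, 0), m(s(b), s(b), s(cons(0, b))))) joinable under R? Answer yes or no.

yes — NF(t₁) = e, NF(t₂) = e

Reduce t₁ = m(cons(e, m(s(cons(b, m(cons(e, s(0)), s(s(e)), s(s(b))))), s(e), cons(m(s(s(b)), cons(e, 0), s(cons(0, b))), s(b)))), cons(s(b), e), s(cons(b, cons(e, 0)))):
1. m(cons(e, m(s(cons(b, m(cons(e, s(0)), s(s(e)), s(s(b))))), s(e), cons(m(s(s(b)), cons(e, 0), s(cons(0, b))), s(b)))), cons(s(b), e), s(cons(b, cons(e, 0))))  →  m(cons(e, m(s(cons(b, 0)), s(e), cons(m(s(s(b)), cons(e, 0), s(cons(0, b))), s(b)))), cons(s(b), e), s(cons(b, cons(e, 0))))   [R1 at 1.2.1.1.2]
2. m(cons(e, m(s(cons(b, 0)), s(e), cons(m(s(s(b)), cons(e, 0), s(cons(0, b))), s(b)))), cons(s(b), e), s(cons(b, cons(e, 0))))  →  m(cons(e, m(s(cons(b, 0)), s(e), cons(cons(e, 0), s(b)))), cons(s(b), e), s(cons(b, cons(e, 0))))   [R4 at 1.2.3.1]
3. m(cons(e, m(s(cons(b, 0)), s(e), cons(cons(e, 0), s(b)))), cons(s(b), e), s(cons(b, cons(e, 0))))  →  m(cons(e, s(e)), cons(s(b), e), s(cons(b, cons(e, 0))))   [R2 at 1.2]
4. m(cons(e, s(e)), cons(s(b), e), s(cons(b, cons(e, 0))))  →  e   [R1 at ε]

Reduce t₂ = m(s(cons(b, 0)), m(cons(e, s(e)), 0, s(s(s(e)))), cons(cons(e, 0), m(s(b), s(b), s(cons(0, b))))):
1. m(s(cons(b, 0)), m(cons(e, s(e)), 0, s(s(s(e)))), cons(cons(e, 0), m(s(b), s(b), s(cons(0, b)))))  →  m(s(cons(b, 0)), e, cons(cons(e, 0), m(s(b), s(b), s(cons(0, b)))))   [R1 at 2]
2. m(s(cons(b, 0)), e, cons(cons(e, 0), m(s(b), s(b), s(cons(0, b)))))  →  m(s(cons(b, 0)), e, cons(cons(e, 0), s(b)))   [R4 at 3.2]
3. m(s(cons(b, 0)), e, cons(cons(e, 0), s(b)))  →  e   [R2 at ε]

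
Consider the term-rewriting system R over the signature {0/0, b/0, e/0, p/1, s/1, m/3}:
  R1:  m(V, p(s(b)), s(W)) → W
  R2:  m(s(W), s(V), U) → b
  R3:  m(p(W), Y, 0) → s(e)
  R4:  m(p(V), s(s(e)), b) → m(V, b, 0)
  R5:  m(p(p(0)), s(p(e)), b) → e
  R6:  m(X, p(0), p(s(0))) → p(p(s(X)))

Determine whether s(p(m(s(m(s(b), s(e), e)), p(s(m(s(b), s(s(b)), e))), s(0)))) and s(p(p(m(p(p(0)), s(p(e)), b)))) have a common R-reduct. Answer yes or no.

Reduce t₁ = s(p(m(s(m(s(b), s(e), e)), p(s(m(s(b), s(s(b)), e))), s(0)))):
1. s(p(m(s(m(s(b), s(e), e)), p(s(m(s(b), s(s(b)), e))), s(0))))  →  s(p(m(s(b), p(s(m(s(b), s(s(b)), e))), s(0))))   [R2 at 1.1.1.1]
2. s(p(m(s(b), p(s(m(s(b), s(s(b)), e))), s(0))))  →  s(p(m(s(b), p(s(b)), s(0))))   [R2 at 1.1.2.1.1]
3. s(p(m(s(b), p(s(b)), s(0))))  →  s(p(0))   [R1 at 1.1]

Reduce t₂ = s(p(p(m(p(p(0)), s(p(e)), b)))):
1. s(p(p(m(p(p(0)), s(p(e)), b))))  →  s(p(p(e)))   [R5 at 1.1.1]

no — NF(t₁) = s(p(0)), NF(t₂) = s(p(p(e)))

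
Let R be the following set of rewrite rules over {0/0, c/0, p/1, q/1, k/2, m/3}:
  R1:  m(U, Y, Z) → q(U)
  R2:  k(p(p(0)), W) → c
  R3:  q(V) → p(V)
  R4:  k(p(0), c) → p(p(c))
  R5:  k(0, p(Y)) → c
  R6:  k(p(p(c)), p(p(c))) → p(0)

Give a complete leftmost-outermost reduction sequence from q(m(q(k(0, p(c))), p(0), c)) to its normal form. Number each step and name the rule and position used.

1. q(m(q(k(0, p(c))), p(0), c))  →  p(m(q(k(0, p(c))), p(0), c))   [R3 at ε]
2. p(m(q(k(0, p(c))), p(0), c))  →  p(q(q(k(0, p(c)))))   [R1 at 1]
3. p(q(q(k(0, p(c)))))  →  p(p(q(k(0, p(c)))))   [R3 at 1]
4. p(p(q(k(0, p(c)))))  →  p(p(p(k(0, p(c)))))   [R3 at 1.1]
5. p(p(p(k(0, p(c)))))  →  p(p(p(c)))   [R5 at 1.1.1]

p(p(p(c)))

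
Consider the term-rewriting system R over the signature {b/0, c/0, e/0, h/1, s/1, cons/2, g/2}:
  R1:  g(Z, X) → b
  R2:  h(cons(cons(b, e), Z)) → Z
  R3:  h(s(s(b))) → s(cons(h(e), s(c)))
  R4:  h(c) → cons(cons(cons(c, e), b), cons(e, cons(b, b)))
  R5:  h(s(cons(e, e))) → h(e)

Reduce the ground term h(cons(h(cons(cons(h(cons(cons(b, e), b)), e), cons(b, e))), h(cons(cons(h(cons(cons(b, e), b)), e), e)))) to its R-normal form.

1. h(cons(h(cons(cons(h(cons(cons(b, e), b)), e), cons(b, e))), h(cons(cons(h(cons(cons(b, e), b)), e), e))))  →  h(cons(h(cons(cons(b, e), cons(b, e))), h(cons(cons(h(cons(cons(b, e), b)), e), e))))   [R2 at 1.1.1.1.1]
2. h(cons(h(cons(cons(b, e), cons(b, e))), h(cons(cons(h(cons(cons(b, e), b)), e), e))))  →  h(cons(cons(b, e), h(cons(cons(h(cons(cons(b, e), b)), e), e))))   [R2 at 1.1]
3. h(cons(cons(b, e), h(cons(cons(h(cons(cons(b, e), b)), e), e))))  →  h(cons(cons(h(cons(cons(b, e), b)), e), e))   [R2 at ε]
4. h(cons(cons(h(cons(cons(b, e), b)), e), e))  →  h(cons(cons(b, e), e))   [R2 at 1.1.1]
5. h(cons(cons(b, e), e))  →  e   [R2 at ε]

e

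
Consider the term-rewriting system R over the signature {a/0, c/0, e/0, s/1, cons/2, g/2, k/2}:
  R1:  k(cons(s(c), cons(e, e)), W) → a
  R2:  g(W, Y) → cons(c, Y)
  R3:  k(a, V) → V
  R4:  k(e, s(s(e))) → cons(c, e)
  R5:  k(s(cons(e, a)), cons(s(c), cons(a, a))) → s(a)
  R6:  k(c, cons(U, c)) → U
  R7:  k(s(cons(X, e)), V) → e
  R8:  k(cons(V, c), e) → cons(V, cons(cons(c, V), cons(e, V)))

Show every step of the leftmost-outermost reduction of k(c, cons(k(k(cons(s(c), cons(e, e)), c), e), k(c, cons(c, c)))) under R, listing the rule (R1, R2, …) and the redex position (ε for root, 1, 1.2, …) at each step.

1. k(c, cons(k(k(cons(s(c), cons(e, e)), c), e), k(c, cons(c, c))))  →  k(c, cons(k(a, e), k(c, cons(c, c))))   [R1 at 2.1.1]
2. k(c, cons(k(a, e), k(c, cons(c, c))))  →  k(c, cons(e, k(c, cons(c, c))))   [R3 at 2.1]
3. k(c, cons(e, k(c, cons(c, c))))  →  k(c, cons(e, c))   [R6 at 2.2]
4. k(c, cons(e, c))  →  e   [R6 at ε]

e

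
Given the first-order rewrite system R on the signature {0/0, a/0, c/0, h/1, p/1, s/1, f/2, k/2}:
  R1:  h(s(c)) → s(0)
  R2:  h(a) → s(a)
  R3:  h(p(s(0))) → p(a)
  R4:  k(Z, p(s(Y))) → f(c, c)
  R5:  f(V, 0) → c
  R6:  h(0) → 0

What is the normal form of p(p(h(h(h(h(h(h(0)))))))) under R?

p(p(0))

1. p(p(h(h(h(h(h(h(0))))))))  →  p(p(h(h(h(h(h(0)))))))   [R6 at 1.1.1.1.1.1.1]
2. p(p(h(h(h(h(h(0)))))))  →  p(p(h(h(h(h(0))))))   [R6 at 1.1.1.1.1.1]
3. p(p(h(h(h(h(0))))))  →  p(p(h(h(h(0)))))   [R6 at 1.1.1.1.1]
4. p(p(h(h(h(0)))))  →  p(p(h(h(0))))   [R6 at 1.1.1.1]
5. p(p(h(h(0))))  →  p(p(h(0)))   [R6 at 1.1.1]
6. p(p(h(0)))  →  p(p(0))   [R6 at 1.1]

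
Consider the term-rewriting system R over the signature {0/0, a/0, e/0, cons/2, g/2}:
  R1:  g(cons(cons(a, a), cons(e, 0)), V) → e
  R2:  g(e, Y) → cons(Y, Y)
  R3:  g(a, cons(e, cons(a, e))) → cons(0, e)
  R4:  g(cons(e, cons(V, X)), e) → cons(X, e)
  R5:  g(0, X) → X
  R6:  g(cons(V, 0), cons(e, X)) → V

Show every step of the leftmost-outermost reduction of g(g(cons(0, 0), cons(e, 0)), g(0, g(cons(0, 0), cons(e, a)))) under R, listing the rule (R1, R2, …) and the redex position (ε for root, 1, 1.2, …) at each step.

1. g(g(cons(0, 0), cons(e, 0)), g(0, g(cons(0, 0), cons(e, a))))  →  g(0, g(0, g(cons(0, 0), cons(e, a))))   [R6 at 1]
2. g(0, g(0, g(cons(0, 0), cons(e, a))))  →  g(0, g(cons(0, 0), cons(e, a)))   [R5 at ε]
3. g(0, g(cons(0, 0), cons(e, a)))  →  g(cons(0, 0), cons(e, a))   [R5 at ε]
4. g(cons(0, 0), cons(e, a))  →  0   [R6 at ε]

0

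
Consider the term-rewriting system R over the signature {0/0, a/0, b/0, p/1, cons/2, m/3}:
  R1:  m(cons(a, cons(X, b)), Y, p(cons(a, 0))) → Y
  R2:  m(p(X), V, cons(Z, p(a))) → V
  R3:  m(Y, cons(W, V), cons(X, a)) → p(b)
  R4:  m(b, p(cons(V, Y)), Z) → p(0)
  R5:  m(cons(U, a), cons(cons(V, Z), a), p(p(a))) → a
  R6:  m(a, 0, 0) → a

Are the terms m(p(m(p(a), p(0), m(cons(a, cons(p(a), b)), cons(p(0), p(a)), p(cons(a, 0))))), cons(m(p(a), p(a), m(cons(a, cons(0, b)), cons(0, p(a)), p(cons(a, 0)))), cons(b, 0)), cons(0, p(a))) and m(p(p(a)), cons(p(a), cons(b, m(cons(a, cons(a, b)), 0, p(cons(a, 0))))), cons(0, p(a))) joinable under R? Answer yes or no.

yes — NF(t₁) = cons(p(a), cons(b, 0)), NF(t₂) = cons(p(a), cons(b, 0))

Reduce t₁ = m(p(m(p(a), p(0), m(cons(a, cons(p(a), b)), cons(p(0), p(a)), p(cons(a, 0))))), cons(m(p(a), p(a), m(cons(a, cons(0, b)), cons(0, p(a)), p(cons(a, 0)))), cons(b, 0)), cons(0, p(a))):
1. m(p(m(p(a), p(0), m(cons(a, cons(p(a), b)), cons(p(0), p(a)), p(cons(a, 0))))), cons(m(p(a), p(a), m(cons(a, cons(0, b)), cons(0, p(a)), p(cons(a, 0)))), cons(b, 0)), cons(0, p(a)))  →  cons(m(p(a), p(a), m(cons(a, cons(0, b)), cons(0, p(a)), p(cons(a, 0)))), cons(b, 0))   [R2 at ε]
2. cons(m(p(a), p(a), m(cons(a, cons(0, b)), cons(0, p(a)), p(cons(a, 0)))), cons(b, 0))  →  cons(m(p(a), p(a), cons(0, p(a))), cons(b, 0))   [R1 at 1.3]
3. cons(m(p(a), p(a), cons(0, p(a))), cons(b, 0))  →  cons(p(a), cons(b, 0))   [R2 at 1]

Reduce t₂ = m(p(p(a)), cons(p(a), cons(b, m(cons(a, cons(a, b)), 0, p(cons(a, 0))))), cons(0, p(a))):
1. m(p(p(a)), cons(p(a), cons(b, m(cons(a, cons(a, b)), 0, p(cons(a, 0))))), cons(0, p(a)))  →  cons(p(a), cons(b, m(cons(a, cons(a, b)), 0, p(cons(a, 0)))))   [R2 at ε]
2. cons(p(a), cons(b, m(cons(a, cons(a, b)), 0, p(cons(a, 0)))))  →  cons(p(a), cons(b, 0))   [R1 at 2.2]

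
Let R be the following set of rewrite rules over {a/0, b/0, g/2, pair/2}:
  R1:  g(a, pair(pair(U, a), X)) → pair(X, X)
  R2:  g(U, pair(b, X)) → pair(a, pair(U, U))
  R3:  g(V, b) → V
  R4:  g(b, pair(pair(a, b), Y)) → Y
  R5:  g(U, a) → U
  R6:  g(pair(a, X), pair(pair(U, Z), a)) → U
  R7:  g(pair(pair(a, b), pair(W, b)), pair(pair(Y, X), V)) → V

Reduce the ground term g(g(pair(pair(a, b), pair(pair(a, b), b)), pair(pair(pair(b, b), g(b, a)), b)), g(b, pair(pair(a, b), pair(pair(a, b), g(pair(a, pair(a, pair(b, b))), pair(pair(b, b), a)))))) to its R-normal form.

1. g(g(pair(pair(a, b), pair(pair(a, b), b)), pair(pair(pair(b, b), g(b, a)), b)), g(b, pair(pair(a, b), pair(pair(a, b), g(pair(a, pair(a, pair(b, b))), pair(pair(b, b), a))))))  →  g(b, g(b, pair(pair(a, b), pair(pair(a, b), g(pair(a, pair(a, pair(b, b))), pair(pair(b, b), a))))))   [R7 at 1]
2. g(b, g(b, pair(pair(a, b), pair(pair(a, b), g(pair(a, pair(a, pair(b, b))), pair(pair(b, b), a))))))  →  g(b, pair(pair(a, b), g(pair(a, pair(a, pair(b, b))), pair(pair(b, b), a))))   [R4 at 2]
3. g(b, pair(pair(a, b), g(pair(a, pair(a, pair(b, b))), pair(pair(b, b), a))))  →  g(pair(a, pair(a, pair(b, b))), pair(pair(b, b), a))   [R4 at ε]
4. g(pair(a, pair(a, pair(b, b))), pair(pair(b, b), a))  →  b   [R6 at ε]

b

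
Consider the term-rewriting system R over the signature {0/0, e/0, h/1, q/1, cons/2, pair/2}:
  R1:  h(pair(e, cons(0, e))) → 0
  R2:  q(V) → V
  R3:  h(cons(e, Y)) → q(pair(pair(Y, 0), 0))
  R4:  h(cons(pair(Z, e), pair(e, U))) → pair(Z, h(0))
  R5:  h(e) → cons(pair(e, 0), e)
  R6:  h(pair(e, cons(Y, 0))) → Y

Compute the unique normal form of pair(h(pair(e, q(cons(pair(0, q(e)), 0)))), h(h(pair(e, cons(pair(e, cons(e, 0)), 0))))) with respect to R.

1. pair(h(pair(e, q(cons(pair(0, q(e)), 0)))), h(h(pair(e, cons(pair(e, cons(e, 0)), 0)))))  →  pair(h(pair(e, cons(pair(0, q(e)), 0))), h(h(pair(e, cons(pair(e, cons(e, 0)), 0)))))   [R2 at 1.1.2]
2. pair(h(pair(e, cons(pair(0, q(e)), 0))), h(h(pair(e, cons(pair(e, cons(e, 0)), 0)))))  →  pair(pair(0, q(e)), h(h(pair(e, cons(pair(e, cons(e, 0)), 0)))))   [R6 at 1]
3. pair(pair(0, q(e)), h(h(pair(e, cons(pair(e, cons(e, 0)), 0)))))  →  pair(pair(0, e), h(h(pair(e, cons(pair(e, cons(e, 0)), 0)))))   [R2 at 1.2]
4. pair(pair(0, e), h(h(pair(e, cons(pair(e, cons(e, 0)), 0)))))  →  pair(pair(0, e), h(pair(e, cons(e, 0))))   [R6 at 2.1]
5. pair(pair(0, e), h(pair(e, cons(e, 0))))  →  pair(pair(0, e), e)   [R6 at 2]

pair(pair(0, e), e)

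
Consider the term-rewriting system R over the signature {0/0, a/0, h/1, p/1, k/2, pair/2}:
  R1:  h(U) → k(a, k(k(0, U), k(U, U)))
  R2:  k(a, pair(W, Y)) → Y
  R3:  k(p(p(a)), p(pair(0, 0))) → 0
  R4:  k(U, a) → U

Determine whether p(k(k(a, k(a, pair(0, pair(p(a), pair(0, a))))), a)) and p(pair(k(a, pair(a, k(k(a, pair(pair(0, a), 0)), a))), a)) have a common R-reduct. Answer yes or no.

yes — NF(t₁) = p(pair(0, a)), NF(t₂) = p(pair(0, a))

Reduce t₁ = p(k(k(a, k(a, pair(0, pair(p(a), pair(0, a))))), a)):
1. p(k(k(a, k(a, pair(0, pair(p(a), pair(0, a))))), a))  →  p(k(a, k(a, pair(0, pair(p(a), pair(0, a))))))   [R4 at 1]
2. p(k(a, k(a, pair(0, pair(p(a), pair(0, a))))))  →  p(k(a, pair(p(a), pair(0, a))))   [R2 at 1.2]
3. p(k(a, pair(p(a), pair(0, a))))  →  p(pair(0, a))   [R2 at 1]

Reduce t₂ = p(pair(k(a, pair(a, k(k(a, pair(pair(0, a), 0)), a))), a)):
1. p(pair(k(a, pair(a, k(k(a, pair(pair(0, a), 0)), a))), a))  →  p(pair(k(k(a, pair(pair(0, a), 0)), a), a))   [R2 at 1.1]
2. p(pair(k(k(a, pair(pair(0, a), 0)), a), a))  →  p(pair(k(a, pair(pair(0, a), 0)), a))   [R4 at 1.1]
3. p(pair(k(a, pair(pair(0, a), 0)), a))  →  p(pair(0, a))   [R2 at 1.1]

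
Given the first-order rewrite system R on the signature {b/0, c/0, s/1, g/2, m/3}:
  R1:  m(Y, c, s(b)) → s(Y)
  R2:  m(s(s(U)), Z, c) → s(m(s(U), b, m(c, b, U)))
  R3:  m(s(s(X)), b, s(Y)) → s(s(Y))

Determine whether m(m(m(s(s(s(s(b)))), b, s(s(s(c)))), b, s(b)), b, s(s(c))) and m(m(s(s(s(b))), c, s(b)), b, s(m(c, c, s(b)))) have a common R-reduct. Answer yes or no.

Reduce t₁ = m(m(m(s(s(s(s(b)))), b, s(s(s(c)))), b, s(b)), b, s(s(c))):
1. m(m(m(s(s(s(s(b)))), b, s(s(s(c)))), b, s(b)), b, s(s(c)))  →  m(m(s(s(s(s(c)))), b, s(b)), b, s(s(c)))   [R3 at 1.1]
2. m(m(s(s(s(s(c)))), b, s(b)), b, s(s(c)))  →  m(s(s(b)), b, s(s(c)))   [R3 at 1]
3. m(s(s(b)), b, s(s(c)))  →  s(s(s(c)))   [R3 at ε]

Reduce t₂ = m(m(s(s(s(b))), c, s(b)), b, s(m(c, c, s(b)))):
1. m(m(s(s(s(b))), c, s(b)), b, s(m(c, c, s(b))))  →  m(s(s(s(s(b)))), b, s(m(c, c, s(b))))   [R1 at 1]
2. m(s(s(s(s(b)))), b, s(m(c, c, s(b))))  →  s(s(m(c, c, s(b))))   [R3 at ε]
3. s(s(m(c, c, s(b))))  →  s(s(s(c)))   [R1 at 1.1]

yes — NF(t₁) = s(s(s(c))), NF(t₂) = s(s(s(c)))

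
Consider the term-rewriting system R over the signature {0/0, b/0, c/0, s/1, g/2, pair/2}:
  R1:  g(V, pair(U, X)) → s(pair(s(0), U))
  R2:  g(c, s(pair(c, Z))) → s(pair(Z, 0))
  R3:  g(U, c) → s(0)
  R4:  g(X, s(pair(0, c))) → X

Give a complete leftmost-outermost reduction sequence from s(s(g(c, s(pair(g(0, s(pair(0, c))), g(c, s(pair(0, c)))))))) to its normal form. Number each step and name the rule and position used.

1. s(s(g(c, s(pair(g(0, s(pair(0, c))), g(c, s(pair(0, c))))))))  →  s(s(g(c, s(pair(0, g(c, s(pair(0, c))))))))   [R4 at 1.1.2.1.1]
2. s(s(g(c, s(pair(0, g(c, s(pair(0, c))))))))  →  s(s(g(c, s(pair(0, c)))))   [R4 at 1.1.2.1.2]
3. s(s(g(c, s(pair(0, c)))))  →  s(s(c))   [R4 at 1.1]

s(s(c))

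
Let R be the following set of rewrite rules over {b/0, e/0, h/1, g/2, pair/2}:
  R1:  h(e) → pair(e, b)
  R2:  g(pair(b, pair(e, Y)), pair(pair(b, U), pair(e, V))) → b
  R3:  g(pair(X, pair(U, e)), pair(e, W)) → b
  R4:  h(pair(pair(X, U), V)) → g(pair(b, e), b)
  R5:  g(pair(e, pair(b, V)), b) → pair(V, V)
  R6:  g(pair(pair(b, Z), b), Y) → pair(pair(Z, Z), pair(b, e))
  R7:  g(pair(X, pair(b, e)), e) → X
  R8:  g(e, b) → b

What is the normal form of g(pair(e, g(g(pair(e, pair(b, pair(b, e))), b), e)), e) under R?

e

1. g(pair(e, g(g(pair(e, pair(b, pair(b, e))), b), e)), e)  →  g(pair(e, g(pair(pair(b, e), pair(b, e)), e)), e)   [R5 at 1.2.1]
2. g(pair(e, g(pair(pair(b, e), pair(b, e)), e)), e)  →  g(pair(e, pair(b, e)), e)   [R7 at 1.2]
3. g(pair(e, pair(b, e)), e)  →  e   [R7 at ε]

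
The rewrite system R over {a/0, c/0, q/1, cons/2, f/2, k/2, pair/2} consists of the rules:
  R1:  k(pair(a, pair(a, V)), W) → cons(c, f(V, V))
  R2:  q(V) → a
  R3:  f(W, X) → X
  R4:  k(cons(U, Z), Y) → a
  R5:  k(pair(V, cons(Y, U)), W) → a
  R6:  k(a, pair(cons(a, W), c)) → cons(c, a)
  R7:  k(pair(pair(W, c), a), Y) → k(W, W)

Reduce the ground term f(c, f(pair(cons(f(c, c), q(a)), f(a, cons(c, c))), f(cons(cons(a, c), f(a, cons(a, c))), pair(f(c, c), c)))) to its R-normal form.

pair(c, c)

1. f(c, f(pair(cons(f(c, c), q(a)), f(a, cons(c, c))), f(cons(cons(a, c), f(a, cons(a, c))), pair(f(c, c), c))))  →  f(pair(cons(f(c, c), q(a)), f(a, cons(c, c))), f(cons(cons(a, c), f(a, cons(a, c))), pair(f(c, c), c)))   [R3 at ε]
2. f(pair(cons(f(c, c), q(a)), f(a, cons(c, c))), f(cons(cons(a, c), f(a, cons(a, c))), pair(f(c, c), c)))  →  f(cons(cons(a, c), f(a, cons(a, c))), pair(f(c, c), c))   [R3 at ε]
3. f(cons(cons(a, c), f(a, cons(a, c))), pair(f(c, c), c))  →  pair(f(c, c), c)   [R3 at ε]
4. pair(f(c, c), c)  →  pair(c, c)   [R3 at 1]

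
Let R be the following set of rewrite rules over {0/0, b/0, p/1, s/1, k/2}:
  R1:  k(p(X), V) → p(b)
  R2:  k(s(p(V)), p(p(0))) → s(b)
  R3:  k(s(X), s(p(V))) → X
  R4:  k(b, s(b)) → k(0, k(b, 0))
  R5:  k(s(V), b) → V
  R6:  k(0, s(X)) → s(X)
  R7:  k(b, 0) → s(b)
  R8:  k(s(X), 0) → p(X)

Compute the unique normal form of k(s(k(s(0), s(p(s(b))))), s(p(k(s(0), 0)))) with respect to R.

0

1. k(s(k(s(0), s(p(s(b))))), s(p(k(s(0), 0))))  →  k(s(0), s(p(s(b))))   [R3 at ε]
2. k(s(0), s(p(s(b))))  →  0   [R3 at ε]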